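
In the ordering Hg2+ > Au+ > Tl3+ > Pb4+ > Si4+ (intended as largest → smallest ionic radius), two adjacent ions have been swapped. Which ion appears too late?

Au+

The pair Hg2+, Au+ is the wrong way round — they are isoelectronic (78 e⁻) and Hg has more protons than Au (80 vs 79), making Hg2+ smaller. All other adjacent pairs agree with periodic trends, so Au+ is the misplaced ion.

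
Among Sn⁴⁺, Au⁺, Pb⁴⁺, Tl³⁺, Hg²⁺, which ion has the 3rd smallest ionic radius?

Tl³⁺

Electron counts and nuclear charges: Sn⁴⁺ (Z=50, 46 e⁻), Pb⁴⁺ (Z=82, 78 e⁻), Tl³⁺ (Z=81, 78 e⁻), Hg²⁺ (Z=80, 78 e⁻), Au⁺ (Z=79, 78 e⁻). Sn⁴⁺ < Pb⁴⁺ (same group, period 5 vs 6); Pb⁴⁺ < Tl³⁺ (isoelectronic, higher Z=82 is smaller); Tl³⁺ < Hg²⁺ (isoelectronic, higher Z=81 is smaller); Hg²⁺ < Au⁺ (isoelectronic, higher Z=80 is smaller).
So the order is Sn⁴⁺ < Pb⁴⁺ < Tl³⁺ < Hg²⁺ < Au⁺; the 3rd-smallest ion is Tl³⁺.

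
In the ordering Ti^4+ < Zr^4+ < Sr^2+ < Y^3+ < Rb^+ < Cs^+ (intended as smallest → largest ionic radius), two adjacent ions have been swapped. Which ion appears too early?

Compare adjacent ions: they are isoelectronic (36 e⁻) and Y has more protons than Sr (39 vs 38), making Y^3+ smaller — yet in this increasing list Sr^2+ sits before Y^3+. Nothing else is reversed, so Sr^2+ should move one place to the right.

Sr^2+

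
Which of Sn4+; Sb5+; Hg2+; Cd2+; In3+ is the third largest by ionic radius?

First list Z and electron count for each: Sb5+ has 46 e⁻ (Z=51), Sn4+ has 46 e⁻ (Z=50), In3+ has 46 e⁻ (Z=49), Cd2+ has 46 e⁻ (Z=48), Hg2+ has 78 e⁻ (Z=80). Sb5+ < Sn4+ (both 46 e⁻, Z=51>50); Sn4+ < In3+ (both 46 e⁻, Z=50>49); In3+ < Cd2+ (both 46 e⁻, Z=49>48); Cd2+ < Hg2+ (same group, period 5 vs 6).
Ordering: Sb5+ < Sn4+ < In3+ < Cd2+ < Hg2+. The third largest is In3+.

In3+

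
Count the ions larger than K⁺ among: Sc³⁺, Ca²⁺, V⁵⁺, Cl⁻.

1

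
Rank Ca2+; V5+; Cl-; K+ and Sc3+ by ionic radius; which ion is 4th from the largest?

Sc3+

Each ion has 18 electrons. The ranking follows nuclear charge in reverse — greater Z gives a smaller radius. V5+ (Z=23), Sc3+ (Z=21), Ca2+ (Z=20), K+ (Z=19), Cl- (Z=17).
That gives V5+ < Sc3+ < Ca2+ < K+ < Cl-. From the largest end, number 4 is Sc3+.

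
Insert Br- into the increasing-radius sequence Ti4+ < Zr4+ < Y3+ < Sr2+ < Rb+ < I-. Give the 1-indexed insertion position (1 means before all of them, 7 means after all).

6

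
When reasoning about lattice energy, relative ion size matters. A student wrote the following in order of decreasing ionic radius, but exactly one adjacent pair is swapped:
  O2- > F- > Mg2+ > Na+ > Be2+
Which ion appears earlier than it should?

Mg2+

Compare adjacent ions: Mg2+ and Na+ share 10 electrons; the higher nuclear charge on Mg (Z=12) contracts it more, so Mg2+ < Na+ — yet in this decreasing list Mg2+ sits before Na+. Nothing else is reversed, so Mg2+ should move one place to the right.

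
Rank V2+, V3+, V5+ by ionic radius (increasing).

Same element, different charge: the more highly charged cation has fewer electrons and a greater effective nuclear charge per electron, making V5+ the smallest.

V5+ < V3+ < V2+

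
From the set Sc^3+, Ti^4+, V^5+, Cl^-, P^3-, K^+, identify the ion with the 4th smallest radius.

K^+

All of these have 18 electrons (isoelectronic). With the same electron cloud, the ion with the most protons pulls it in tightest. Nuclear charges: V^5+ (Z=23), Ti^4+ (Z=22), Sc^3+ (Z=21), K^+ (Z=19), Cl^- (Z=17), P^3- (Z=15). Highest Z is smallest.
Full ascending order: V^5+ < Ti^4+ < Sc^3+ < K^+ < Cl^- < P^3-. Counting from the smallest, position 4 is K^+.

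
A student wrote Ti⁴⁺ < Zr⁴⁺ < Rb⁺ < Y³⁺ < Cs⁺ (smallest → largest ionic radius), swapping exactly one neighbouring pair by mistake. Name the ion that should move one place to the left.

Scanning neighbour by neighbour, only Rb⁺/Y³⁺ violates a trend: both have 36 electrons but Z(Y)=39 > Z(Rb)=37, so Y³⁺ should be the smaller of the two. That makes Y³⁺ the one sitting a position late relative to where it belongs.

Y³⁺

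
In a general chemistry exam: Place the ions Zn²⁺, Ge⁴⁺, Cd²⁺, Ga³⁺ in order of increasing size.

Work out protons and electrons: Ge⁴⁺ has 28 e⁻ (Z=32), Ga³⁺ has 28 e⁻ (Z=31), Zn²⁺ has 28 e⁻ (Z=30), Cd²⁺ has 46 e⁻ (Z=48). Ge⁴⁺ < Ga³⁺ (both 28 e⁻, Z=32>31); Ga³⁺ < Zn²⁺ (both 28 e⁻, Z=31>30); Zn²⁺ < Cd²⁺ (same group, 1 shell fewer).

Ge⁴⁺ < Ga³⁺ < Zn²⁺ < Cd²⁺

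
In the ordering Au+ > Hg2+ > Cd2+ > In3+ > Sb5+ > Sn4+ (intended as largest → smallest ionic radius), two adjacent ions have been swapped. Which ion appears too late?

Scanning neighbour by neighbour, only Sb5+/Sn4+ violates a trend: Sb5+ and Sn4+ share 46 electrons; the higher nuclear charge on Sb (Z=51) contracts it more, so Sb5+ < Sn4+. That makes Sn4+ the one sitting a position late relative to where it belongs.

Sn4+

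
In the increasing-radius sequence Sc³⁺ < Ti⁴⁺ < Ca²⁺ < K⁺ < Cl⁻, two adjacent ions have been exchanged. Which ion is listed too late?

Ti⁴⁺

Compare adjacent ions: they are isoelectronic (18 e⁻) and Ti has more protons than Sc (22 vs 21), making Ti⁴⁺ smaller — yet in this increasing list Sc³⁺ sits before Ti⁴⁺. Nothing else is reversed, so Ti⁴⁺ should move one place to the left.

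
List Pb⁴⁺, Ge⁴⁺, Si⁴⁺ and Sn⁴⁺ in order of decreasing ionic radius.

Pb⁴⁺ > Sn⁴⁺ > Ge⁴⁺ > Si⁴⁺

These ions sit in one column with identical charge. Each step down the periodic table adds a principal shell, increasing the radius.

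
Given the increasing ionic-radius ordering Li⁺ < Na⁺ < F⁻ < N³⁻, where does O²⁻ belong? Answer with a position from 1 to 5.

4

Work out protons and electrons: Li⁺ (Z=3, 2 e⁻), Na⁺ (Z=11, 10 e⁻), F⁻ (Z=9, 10 e⁻), O²⁻ (Z=8, 10 e⁻), N³⁻ (Z=7, 10 e⁻). Li⁺ < Na⁺ (same group, 1 shell fewer); Na⁺ < F⁻ (isoelectronic, higher Z=11 is smaller); F⁻ < O²⁻ (isoelectronic, higher Z=9 is smaller); O²⁻ < N³⁻ (both 10 e⁻, Z=8>7).
Merged order: Li⁺ < Na⁺ < F⁻ < O²⁻ < N³⁻ — O²⁻ is number 4.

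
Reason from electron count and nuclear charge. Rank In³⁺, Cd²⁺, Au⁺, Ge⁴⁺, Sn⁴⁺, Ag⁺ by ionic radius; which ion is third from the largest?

Tabulating Z and e⁻: Ge⁴⁺ (Z=32, 28 e⁻), Sn⁴⁺ (Z=50, 46 e⁻), In³⁺ (Z=49, 46 e⁻), Cd²⁺ (Z=48, 46 e⁻), Ag⁺ (Z=47, 46 e⁻), Au⁺ (Z=79, 78 e⁻). Ge⁴⁺ < Sn⁴⁺ (same group, 1 shell fewer); Sn⁴⁺ < In³⁺ (isoelectronic, higher Z=50 is smaller); In³⁺ < Cd²⁺ (both 46 e⁻, Z=49>48); Cd²⁺ < Ag⁺ (isoelectronic, higher Z=48 is smaller); Ag⁺ < Au⁺ (same group, period 5 vs 6).
Full ascending order: Ge⁴⁺ < Sn⁴⁺ < In³⁺ < Cd²⁺ < Ag⁺ < Au⁺. Counting from the largest, position 3 is Cd²⁺.

Cd²⁺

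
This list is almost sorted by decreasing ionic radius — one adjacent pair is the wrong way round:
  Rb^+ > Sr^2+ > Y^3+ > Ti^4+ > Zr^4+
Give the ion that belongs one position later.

The pair Ti^4+, Zr^4+ is the wrong way round — Ti^4+ and Zr^4+ are in one column with the same charge; the lighter period-4 ion has one fewer shell and is smaller. All other adjacent pairs agree with periodic trends, so Ti^4+ is the misplaced ion.

Ti^4+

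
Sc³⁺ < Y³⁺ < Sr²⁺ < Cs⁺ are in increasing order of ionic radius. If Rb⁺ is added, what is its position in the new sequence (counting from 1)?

First list Z and electron count for each: Sc³⁺: 18 e⁻, Z=21, Y³⁺: 36 e⁻, Z=39, Sr²⁺: 36 e⁻, Z=38, Rb⁺: 36 e⁻, Z=37, Cs⁺: 54 e⁻, Z=55. Sc³⁺ < Y³⁺ (same group, 1 shell fewer); Y³⁺ < Sr²⁺ (isoelectronic, higher Z=39 is smaller); Sr²⁺ < Rb⁺ (isoelectronic, higher Z=38 is smaller); Rb⁺ < Cs⁺ (same group, 1 shell fewer).
The complete sequence is Sc³⁺ < Y³⁺ < Sr²⁺ < Rb⁺ < Cs⁺. Rb⁺ sits at position 4.

4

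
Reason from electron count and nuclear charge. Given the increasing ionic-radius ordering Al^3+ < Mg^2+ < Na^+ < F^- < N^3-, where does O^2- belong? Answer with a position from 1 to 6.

5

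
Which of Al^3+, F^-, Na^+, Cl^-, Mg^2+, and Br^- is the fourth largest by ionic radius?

Na^+

Al^3+: 10 e⁻, Z=13, Mg^2+: 10 e⁻, Z=12, Na^+: 10 e⁻, Z=11, F^-: 10 e⁻, Z=9, Cl^-: 18 e⁻, Z=17, Br^-: 36 e⁻, Z=35. Al^3+ < Mg^2+ (both 10 e⁻, Z=13>12); Mg^2+ < Na^+ (both 10 e⁻, Z=12>11); Na^+ < F^- (both 10 e⁻, Z=11>9); F^- < Cl^- (same group, 1 shell fewer); Cl^- < Br^- (same group, period 3 vs 4).
So the order is Al^3+ < Mg^2+ < Na^+ < F^- < Cl^- < Br^-; the 4th-largest ion is Na^+.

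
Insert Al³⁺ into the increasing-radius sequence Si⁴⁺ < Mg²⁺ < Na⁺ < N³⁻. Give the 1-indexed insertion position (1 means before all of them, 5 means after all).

Isoelectronic series (10 e⁻ each). Size is set by nuclear charge: more protons means a smaller ion. Si⁴⁺ (Z=14), Al³⁺ (Z=13), Mg²⁺ (Z=12), Na⁺ (Z=11), N³⁻ (Z=7).
With Al³⁺ included the full order is Si⁴⁺ < Al³⁺ < Mg²⁺ < Na⁺ < N³⁻, so it takes position 2.

2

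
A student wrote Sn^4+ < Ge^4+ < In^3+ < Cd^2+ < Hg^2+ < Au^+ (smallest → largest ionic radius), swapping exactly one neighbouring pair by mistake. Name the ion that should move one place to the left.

Ge^4+

Compare adjacent ions: same group and charge — period 4 sits above period 5, so Ge^4+ is smaller — yet in this increasing list Sn^4+ sits before Ge^4+. Nothing else is reversed, so Ge^4+ should move one place to the left.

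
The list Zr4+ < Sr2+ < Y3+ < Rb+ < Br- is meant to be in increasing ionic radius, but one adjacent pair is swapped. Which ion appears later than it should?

Compare adjacent ions: they are isoelectronic (36 e⁻) and Y has more protons than Sr (39 vs 38), making Y3+ smaller — yet in this increasing list Sr2+ sits before Y3+. Nothing else is reversed, so Y3+ should move one place to the left.

Y3+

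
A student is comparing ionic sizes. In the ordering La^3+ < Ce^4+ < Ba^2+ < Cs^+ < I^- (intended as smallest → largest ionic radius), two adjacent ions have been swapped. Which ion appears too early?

The pair La^3+, Ce^4+ is the wrong way round — both have 54 electrons but Z(Ce)=58 > Z(La)=57, so Ce^4+ should be the smaller of the two. All other adjacent pairs agree with periodic trends, so La^3+ is the misplaced ion.

La^3+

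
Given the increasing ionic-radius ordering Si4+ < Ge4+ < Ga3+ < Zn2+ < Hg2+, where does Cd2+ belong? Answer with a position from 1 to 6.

5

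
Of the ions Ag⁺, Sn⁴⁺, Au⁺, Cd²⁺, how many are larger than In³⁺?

3

Electron counts and nuclear charges: Sn⁴⁺: 46 e⁻, Z=50, In³⁺: 46 e⁻, Z=49, Cd²⁺: 46 e⁻, Z=48, Ag⁺: 46 e⁻, Z=47, Au⁺: 78 e⁻, Z=79. Sn⁴⁺ < In³⁺ (isoelectronic, higher Z=50 is smaller); In³⁺ < Cd²⁺ (both 46 e⁻, Z=49>48); Cd²⁺ < Ag⁺ (isoelectronic, higher Z=48 is smaller); Ag⁺ < Au⁺ (same group, 1 shell fewer).
Overall: Sn⁴⁺ < In³⁺ < Cd²⁺ < Ag⁺ < Au⁺. In³⁺ has 1 below it and 3 above. That's 3.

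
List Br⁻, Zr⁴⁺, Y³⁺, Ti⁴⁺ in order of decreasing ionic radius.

Tabulating Z and e⁻: Ti⁴⁺: 18 e⁻, Z=22, Zr⁴⁺: 36 e⁻, Z=40, Y³⁺: 36 e⁻, Z=39, Br⁻: 36 e⁻, Z=35. Ti⁴⁺ < Zr⁴⁺ (same group, period 4 vs 5); Zr⁴⁺ < Y³⁺ (isoelectronic, higher Z=40 is smaller); Y³⁺ < Br⁻ (isoelectronic, higher Z=39 is smaller).

Br⁻ > Y³⁺ > Zr⁴⁺ > Ti⁴⁺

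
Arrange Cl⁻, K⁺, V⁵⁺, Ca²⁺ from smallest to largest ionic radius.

V⁵⁺ < Ca²⁺ < K⁺ < Cl⁻

Isoelectronic series (18 e⁻ each). Size is set by nuclear charge: more protons means a smaller ion. V⁵⁺ (Z=23), Ca²⁺ (Z=20), K⁺ (Z=19), Cl⁻ (Z=17).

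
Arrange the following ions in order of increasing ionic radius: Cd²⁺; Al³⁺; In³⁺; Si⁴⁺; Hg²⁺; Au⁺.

Si⁴⁺ < Al³⁺ < In³⁺ < Cd²⁺ < Hg²⁺ < Au⁺

Electron counts and nuclear charges: Si⁴⁺: 10 e⁻, Z=14, Al³⁺: 10 e⁻, Z=13, In³⁺: 46 e⁻, Z=49, Cd²⁺: 46 e⁻, Z=48, Hg²⁺: 78 e⁻, Z=80, Au⁺: 78 e⁻, Z=79. Si⁴⁺ < Al³⁺ (both 10 e⁻, Z=14>13); Al³⁺ < In³⁺ (same group, period 3 vs 5); In³⁺ < Cd²⁺ (both 46 e⁻, Z=49>48); Cd²⁺ < Hg²⁺ (same group, 1 shell fewer); Hg²⁺ < Au⁺ (isoelectronic, higher Z=80 is smaller).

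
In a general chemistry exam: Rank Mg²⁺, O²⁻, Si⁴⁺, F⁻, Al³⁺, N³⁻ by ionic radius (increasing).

Isoelectronic series (10 e⁻ each). Size is set by nuclear charge: more protons means a smaller ion. Si⁴⁺ (Z=14), Al³⁺ (Z=13), Mg²⁺ (Z=12), F⁻ (Z=9), O²⁻ (Z=8), N³⁻ (Z=7).

Si⁴⁺ < Al³⁺ < Mg²⁺ < F⁻ < O²⁻ < N³⁻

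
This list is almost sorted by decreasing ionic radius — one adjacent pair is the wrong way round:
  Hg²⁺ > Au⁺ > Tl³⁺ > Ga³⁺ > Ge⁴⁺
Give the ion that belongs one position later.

Hg²⁺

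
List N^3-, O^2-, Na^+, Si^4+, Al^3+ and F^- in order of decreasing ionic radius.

N^3- > O^2- > F^- > Na^+ > Al^3+ > Si^4+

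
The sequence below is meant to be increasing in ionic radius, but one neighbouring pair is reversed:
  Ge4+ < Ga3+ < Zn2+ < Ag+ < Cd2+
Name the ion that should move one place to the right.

Ag+

Check each adjacent pair. Ag+ and Cd2+ are reversed: they are isoelectronic (46 e⁻) and Cd has more protons than Ag (48 vs 47), making Cd2+ smaller. No other neighbouring pair contradicts the periodic trends, so Ag+ is the ion listed too early.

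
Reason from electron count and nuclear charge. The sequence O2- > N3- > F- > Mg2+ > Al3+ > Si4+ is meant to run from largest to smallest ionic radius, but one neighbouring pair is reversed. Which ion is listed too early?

Check each adjacent pair. O2- and N3- are reversed: they are isoelectronic (10 e⁻) and O has more protons than N (8 vs 7), making O2- smaller. No other neighbouring pair contradicts the periodic trends, so O2- is the ion listed too early.

O2-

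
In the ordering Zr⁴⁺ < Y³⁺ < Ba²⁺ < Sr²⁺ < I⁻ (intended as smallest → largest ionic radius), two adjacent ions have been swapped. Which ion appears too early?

Check each adjacent pair. Ba²⁺ and Sr²⁺ are reversed: both in group 2 with the same charge; Sr²⁺ (period 5) has the smaller radius. No other neighbouring pair contradicts the periodic trends, so Ba²⁺ is the ion listed too early.

Ba²⁺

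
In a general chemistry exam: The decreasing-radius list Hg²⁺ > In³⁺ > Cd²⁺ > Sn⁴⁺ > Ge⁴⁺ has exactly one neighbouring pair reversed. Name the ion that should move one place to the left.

Check each adjacent pair. In³⁺ and Cd²⁺ are reversed: both have 46 electrons but Z(In)=49 > Z(Cd)=48, so In³⁺ should be the smaller of the two. No other neighbouring pair contradicts the periodic trends, so Cd²⁺ is the ion listed too late.

Cd²⁺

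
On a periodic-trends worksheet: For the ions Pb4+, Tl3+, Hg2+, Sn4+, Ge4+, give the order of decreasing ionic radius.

First list Z and electron count for each: Ge4+ (Z=32, 28 e⁻), Sn4+ (Z=50, 46 e⁻), Pb4+ (Z=82, 78 e⁻), Tl3+ (Z=81, 78 e⁻), Hg2+ (Z=80, 78 e⁻). Ge4+ < Sn4+ (same group, period 4 vs 5); Sn4+ < Pb4+ (same group, 1 shell fewer); Pb4+ < Tl3+ (isoelectronic, higher Z=82 is smaller); Tl3+ < Hg2+ (both 78 e⁻, Z=81>80).

Hg2+ > Tl3+ > Pb4+ > Sn4+ > Ge4+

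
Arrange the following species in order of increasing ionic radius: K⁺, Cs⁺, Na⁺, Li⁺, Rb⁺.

Li⁺ < Na⁺ < K⁺ < Rb⁺ < Cs⁺

Same group, same charge. Going down the group adds an extra shell of electrons, so the ion gets larger: Li⁺ is highest in the group and smallest.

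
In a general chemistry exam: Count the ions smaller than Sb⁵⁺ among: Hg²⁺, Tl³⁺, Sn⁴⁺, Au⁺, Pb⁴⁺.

0

Tabulating Z and e⁻: Sb⁵⁺ (Z=51, 46 e⁻), Sn⁴⁺ (Z=50, 46 e⁻), Pb⁴⁺ (Z=82, 78 e⁻), Tl³⁺ (Z=81, 78 e⁻), Hg²⁺ (Z=80, 78 e⁻), Au⁺ (Z=79, 78 e⁻). Sb⁵⁺ < Sn⁴⁺ (isoelectronic, higher Z=51 is smaller); Sn⁴⁺ < Pb⁴⁺ (same group, 1 shell fewer); Pb⁴⁺ < Tl³⁺ (isoelectronic, higher Z=82 is smaller); Tl³⁺ < Hg²⁺ (isoelectronic, higher Z=81 is smaller); Hg²⁺ < Au⁺ (isoelectronic, higher Z=80 is smaller).
Overall: Sb⁵⁺ < Sn⁴⁺ < Pb⁴⁺ < Tl³⁺ < Hg²⁺ < Au⁺. Sb⁵⁺ has 0 below it and 5 above. So 0 are smaller.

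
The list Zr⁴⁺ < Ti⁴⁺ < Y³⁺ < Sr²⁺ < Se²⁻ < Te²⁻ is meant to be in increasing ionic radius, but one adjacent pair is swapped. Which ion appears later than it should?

Ti⁴⁺

Scanning neighbour by neighbour, only Zr⁴⁺/Ti⁴⁺ violates a trend: Ti⁴⁺ and Zr⁴⁺ are in one column with the same charge; the lighter period-4 ion has one fewer shell and is smaller. That makes Ti⁴⁺ the one sitting a position late relative to where it belongs.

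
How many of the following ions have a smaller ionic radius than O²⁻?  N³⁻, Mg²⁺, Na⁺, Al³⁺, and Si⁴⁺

4

Each ion has 10 electrons. The ranking follows nuclear charge in reverse — greater Z gives a smaller radius. Si⁴⁺ (Z=14), Al³⁺ (Z=13), Mg²⁺ (Z=12), Na⁺ (Z=11), O²⁻ (Z=8), N³⁻ (Z=7).
Overall: Si⁴⁺ < Al³⁺ < Mg²⁺ < Na⁺ < O²⁻ < N³⁻. O²⁻ has 4 below it and 1 above. Count: 4.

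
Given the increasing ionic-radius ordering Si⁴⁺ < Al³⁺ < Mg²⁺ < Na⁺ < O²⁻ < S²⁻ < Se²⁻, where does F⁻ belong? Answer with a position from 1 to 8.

Si⁴⁺ has 10 e⁻ (Z=14), Al³⁺ has 10 e⁻ (Z=13), Mg²⁺ has 10 e⁻ (Z=12), Na⁺ has 10 e⁻ (Z=11), F⁻ has 10 e⁻ (Z=9), O²⁻ has 10 e⁻ (Z=8), S²⁻ has 18 e⁻ (Z=16), Se²⁻ has 36 e⁻ (Z=34). Si⁴⁺ < Al³⁺ (isoelectronic, higher Z=14 is smaller); Al³⁺ < Mg²⁺ (both 10 e⁻, Z=13>12); Mg²⁺ < Na⁺ (both 10 e⁻, Z=12>11); Na⁺ < F⁻ (both 10 e⁻, Z=11>9); F⁻ < O²⁻ (both 10 e⁻, Z=9>8); O²⁻ < S²⁻ (same group, period 2 vs 3); S²⁻ < Se²⁻ (same group, period 3 vs 4).
With F⁻ included the full order is Si⁴⁺ < Al³⁺ < Mg²⁺ < Na⁺ < F⁻ < O²⁻ < S²⁻ < Se²⁻, so it takes position 5.

5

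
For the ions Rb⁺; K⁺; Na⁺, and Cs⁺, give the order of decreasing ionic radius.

These ions sit in one column with identical charge. Each step down the periodic table adds a principal shell, increasing the radius.

Cs⁺ > Rb⁺ > K⁺ > Na⁺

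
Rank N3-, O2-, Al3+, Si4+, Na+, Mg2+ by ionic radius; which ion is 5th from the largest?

Al3+

All of these have 10 electrons (isoelectronic). With the same electron cloud, the ion with the most protons pulls it in tightest. Nuclear charges: Si4+ (Z=14), Al3+ (Z=13), Mg2+ (Z=12), Na+ (Z=11), O2- (Z=8), N3- (Z=7). Highest Z is smallest.
Ordering: Si4+ < Al3+ < Mg2+ < Na+ < O2- < N3-. The 5th largest is Al3+.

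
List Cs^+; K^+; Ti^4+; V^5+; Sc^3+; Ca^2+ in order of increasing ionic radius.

V^5+ < Ti^4+ < Sc^3+ < Ca^2+ < K^+ < Cs^+

Tabulating Z and e⁻: V^5+: 18 e⁻, Z=23, Ti^4+: 18 e⁻, Z=22, Sc^3+: 18 e⁻, Z=21, Ca^2+: 18 e⁻, Z=20, K^+: 18 e⁻, Z=19, Cs^+: 54 e⁻, Z=55. V^5+ < Ti^4+ (both 18 e⁻, Z=23>22); Ti^4+ < Sc^3+ (both 18 e⁻, Z=22>21); Sc^3+ < Ca^2+ (both 18 e⁻, Z=21>20); Ca^2+ < K^+ (isoelectronic, higher Z=20 is smaller); K^+ < Cs^+ (same group, period 4 vs 6).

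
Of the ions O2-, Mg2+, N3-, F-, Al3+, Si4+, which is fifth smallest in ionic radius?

O2-

Isoelectronic series (10 e⁻ each). Size is set by nuclear charge: more protons means a smaller ion. Si4+ (Z=14), Al3+ (Z=13), Mg2+ (Z=12), F- (Z=9), O2- (Z=8), N3- (Z=7).
So the order is Si4+ < Al3+ < Mg2+ < F- < O2- < N3-; the 5th-smallest ion is O2-.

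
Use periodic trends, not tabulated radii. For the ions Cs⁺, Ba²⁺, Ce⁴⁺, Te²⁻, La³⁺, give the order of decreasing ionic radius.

Te²⁻ > Cs⁺ > Ba²⁺ > La³⁺ > Ce⁴⁺

Isoelectronic series (54 e⁻ each). Size is set by nuclear charge: more protons means a smaller ion. Ce⁴⁺ (Z=58), La³⁺ (Z=57), Ba²⁺ (Z=56), Cs⁺ (Z=55), Te²⁻ (Z=52).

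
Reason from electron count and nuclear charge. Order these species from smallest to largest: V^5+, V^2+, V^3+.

V^5+ < V^3+ < V^2+

These are all V ions. Removing more electrons (higher positive charge) pulls the remaining electrons in closer, so V^5+ is smallest and V^2+ is largest.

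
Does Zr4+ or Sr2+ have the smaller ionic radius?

These species are isoelectronic with 36 electrons. The only difference is the number of protons: Zr4+ (Z=40), Sr2+ (Z=38). The strongest nuclear pull (Zr4+) gives the smallest ion.

Zr4+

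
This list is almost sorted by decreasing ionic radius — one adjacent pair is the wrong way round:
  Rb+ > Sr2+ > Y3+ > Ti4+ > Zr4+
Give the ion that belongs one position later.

Compare adjacent ions: both in group 4 with the same charge; Ti4+ (period 4) has the smaller radius — yet in this decreasing list Ti4+ sits before Zr4+. Nothing else is reversed, so Ti4+ should move one place to the right.

Ti4+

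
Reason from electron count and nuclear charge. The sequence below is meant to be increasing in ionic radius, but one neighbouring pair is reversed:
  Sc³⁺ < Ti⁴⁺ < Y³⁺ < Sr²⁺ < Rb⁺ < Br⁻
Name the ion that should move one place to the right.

Sc³⁺

Scanning neighbour by neighbour, only Sc³⁺/Ti⁴⁺ violates a trend: both have 18 electrons but Z(Ti)=22 > Z(Sc)=21, so Ti⁴⁺ should be the smaller of the two. That makes Sc³⁺ the one sitting a position early relative to where it belongs.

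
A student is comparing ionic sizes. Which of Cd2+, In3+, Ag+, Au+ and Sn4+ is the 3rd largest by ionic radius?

Work out protons and electrons: Sn4+ has 46 e⁻ (Z=50), In3+ has 46 e⁻ (Z=49), Cd2+ has 46 e⁻ (Z=48), Ag+ has 46 e⁻ (Z=47), Au+ has 78 e⁻ (Z=79). Sn4+ < In3+ (both 46 e⁻, Z=50>49); In3+ < Cd2+ (both 46 e⁻, Z=49>48); Cd2+ < Ag+ (both 46 e⁻, Z=48>47); Ag+ < Au+ (same group, 1 shell fewer).
That gives Sn4+ < In3+ < Cd2+ < Ag+ < Au+. From the largest end, number 3 is Cd2+.

Cd2+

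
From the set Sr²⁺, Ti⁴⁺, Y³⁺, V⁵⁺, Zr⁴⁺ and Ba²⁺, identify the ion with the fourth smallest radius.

Y³⁺

First list Z and electron count for each: V⁵⁺: 18 e⁻, Z=23, Ti⁴⁺: 18 e⁻, Z=22, Zr⁴⁺: 36 e⁻, Z=40, Y³⁺: 36 e⁻, Z=39, Sr²⁺: 36 e⁻, Z=38, Ba²⁺: 54 e⁻, Z=56. V⁵⁺ < Ti⁴⁺ (both 18 e⁻, Z=23>22); Ti⁴⁺ < Zr⁴⁺ (same group, 1 shell fewer); Zr⁴⁺ < Y³⁺ (both 36 e⁻, Z=40>39); Y³⁺ < Sr²⁺ (both 36 e⁻, Z=39>38); Sr²⁺ < Ba²⁺ (same group, 1 shell fewer).
That gives V⁵⁺ < Ti⁴⁺ < Zr⁴⁺ < Y³⁺ < Sr²⁺ < Ba²⁺. From the smallest end, number 4 is Y³⁺.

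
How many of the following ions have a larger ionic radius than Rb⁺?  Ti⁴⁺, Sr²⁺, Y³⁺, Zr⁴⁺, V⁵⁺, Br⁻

1

Electron counts and nuclear charges: V⁵⁺ has 18 e⁻ (Z=23), Ti⁴⁺ has 18 e⁻ (Z=22), Zr⁴⁺ has 36 e⁻ (Z=40), Y³⁺ has 36 e⁻ (Z=39), Sr²⁺ has 36 e⁻ (Z=38), Rb⁺ has 36 e⁻ (Z=37), Br⁻ has 36 e⁻ (Z=35). V⁵⁺ < Ti⁴⁺ (both 18 e⁻, Z=23>22); Ti⁴⁺ < Zr⁴⁺ (same group, period 4 vs 5); Zr⁴⁺ < Y³⁺ (both 36 e⁻, Z=40>39); Y³⁺ < Sr²⁺ (isoelectronic, higher Z=39 is smaller); Sr²⁺ < Rb⁺ (both 36 e⁻, Z=38>37); Rb⁺ < Br⁻ (both 36 e⁻, Z=37>35).
Ordering all of them (including Rb⁺) by radius gives V⁵⁺ < Ti⁴⁺ < Zr⁴⁺ < Y³⁺ < Sr²⁺ < Rb⁺ < Br⁻. So 1 is larger.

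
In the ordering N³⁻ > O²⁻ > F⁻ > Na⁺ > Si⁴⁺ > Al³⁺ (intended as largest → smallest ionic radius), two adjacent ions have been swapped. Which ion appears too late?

Al³⁺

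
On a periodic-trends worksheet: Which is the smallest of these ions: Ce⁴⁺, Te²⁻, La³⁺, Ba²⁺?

Ce⁴⁺

All of these have 54 electrons (isoelectronic). With the same electron cloud, the ion with the most protons pulls it in tightest. Nuclear charges: Ce⁴⁺ (Z=58), La³⁺ (Z=57), Ba²⁺ (Z=56), Te²⁻ (Z=52). Highest Z is smallest.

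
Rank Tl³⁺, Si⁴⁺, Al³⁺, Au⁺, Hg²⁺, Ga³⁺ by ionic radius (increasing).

Si⁴⁺: 10 e⁻, Z=14, Al³⁺: 10 e⁻, Z=13, Ga³⁺: 28 e⁻, Z=31, Tl³⁺: 78 e⁻, Z=81, Hg²⁺: 78 e⁻, Z=80, Au⁺: 78 e⁻, Z=79. Si⁴⁺ < Al³⁺ (both 10 e⁻, Z=14>13); Al³⁺ < Ga³⁺ (same group, 1 shell fewer); Ga³⁺ < Tl³⁺ (same group, period 4 vs 6); Tl³⁺ < Hg²⁺ (both 78 e⁻, Z=81>80); Hg²⁺ < Au⁺ (isoelectronic, higher Z=80 is smaller).

Si⁴⁺ < Al³⁺ < Ga³⁺ < Tl³⁺ < Hg²⁺ < Au⁺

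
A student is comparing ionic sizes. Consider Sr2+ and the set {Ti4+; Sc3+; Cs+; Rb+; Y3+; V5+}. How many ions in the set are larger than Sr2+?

V5+ has 18 e⁻ (Z=23), Ti4+ has 18 e⁻ (Z=22), Sc3+ has 18 e⁻ (Z=21), Y3+ has 36 e⁻ (Z=39), Sr2+ has 36 e⁻ (Z=38), Rb+ has 36 e⁻ (Z=37), Cs+ has 54 e⁻ (Z=55). V5+ < Ti4+ (both 18 e⁻, Z=23>22); Ti4+ < Sc3+ (isoelectronic, higher Z=22 is smaller); Sc3+ < Y3+ (same group, period 4 vs 5); Y3+ < Sr2+ (isoelectronic, higher Z=39 is smaller); Sr2+ < Rb+ (isoelectronic, higher Z=38 is smaller); Rb+ < Cs+ (same group, period 5 vs 6).
Ordering all of them (including Sr2+) by radius gives V5+ < Ti4+ < Sc3+ < Y3+ < Sr2+ < Rb+ < Cs+. That's 2.

2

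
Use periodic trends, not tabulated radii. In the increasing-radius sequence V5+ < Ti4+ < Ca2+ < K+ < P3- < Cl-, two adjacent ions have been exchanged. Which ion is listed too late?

The pair P3-, Cl- is the wrong way round — both have 18 electrons but Z(Cl)=17 > Z(P)=15, so Cl- should be the smaller of the two. All other adjacent pairs agree with periodic trends, so Cl- is the misplaced ion.

Cl-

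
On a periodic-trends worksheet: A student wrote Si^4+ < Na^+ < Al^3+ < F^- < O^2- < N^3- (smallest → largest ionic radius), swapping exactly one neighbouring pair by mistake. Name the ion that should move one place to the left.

Al^3+

Check each adjacent pair. Na^+ and Al^3+ are reversed: Al^3+ and Na^+ share 10 electrons; the higher nuclear charge on Al (Z=13) contracts it more, so Al^3+ < Na^+. No other neighbouring pair contradicts the periodic trends, so Al^3+ is the ion listed too late.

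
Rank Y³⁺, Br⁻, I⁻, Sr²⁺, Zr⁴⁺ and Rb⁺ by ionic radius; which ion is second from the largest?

Br⁻

Electron counts and nuclear charges: Zr⁴⁺ (Z=40, 36 e⁻), Y³⁺ (Z=39, 36 e⁻), Sr²⁺ (Z=38, 36 e⁻), Rb⁺ (Z=37, 36 e⁻), Br⁻ (Z=35, 36 e⁻), I⁻ (Z=53, 54 e⁻). Zr⁴⁺ < Y³⁺ (isoelectronic, higher Z=40 is smaller); Y³⁺ < Sr²⁺ (isoelectronic, higher Z=39 is smaller); Sr²⁺ < Rb⁺ (isoelectronic, higher Z=38 is smaller); Rb⁺ < Br⁻ (isoelectronic, higher Z=37 is smaller); Br⁻ < I⁻ (same group, period 4 vs 5).
That gives Zr⁴⁺ < Y³⁺ < Sr²⁺ < Rb⁺ < Br⁻ < I⁻. From the largest end, number 2 is Br⁻.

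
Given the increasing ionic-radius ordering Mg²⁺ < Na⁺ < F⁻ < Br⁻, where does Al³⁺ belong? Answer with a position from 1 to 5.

1

Work out protons and electrons: Al³⁺ has 10 e⁻ (Z=13), Mg²⁺ has 10 e⁻ (Z=12), Na⁺ has 10 e⁻ (Z=11), F⁻ has 10 e⁻ (Z=9), Br⁻ has 36 e⁻ (Z=35). Al³⁺ < Mg²⁺ (isoelectronic, higher Z=13 is smaller); Mg²⁺ < Na⁺ (isoelectronic, higher Z=12 is smaller); Na⁺ < F⁻ (both 10 e⁻, Z=11>9); F⁻ < Br⁻ (same group, period 2 vs 4).
Merged order: Al³⁺ < Mg²⁺ < Na⁺ < F⁻ < Br⁻ — Al³⁺ is number 1.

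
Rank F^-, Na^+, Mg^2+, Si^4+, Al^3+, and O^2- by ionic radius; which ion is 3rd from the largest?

Na^+

All of these have 10 electrons (isoelectronic). With the same electron cloud, the ion with the most protons pulls it in tightest. Nuclear charges: Si^4+ (Z=14), Al^3+ (Z=13), Mg^2+ (Z=12), Na^+ (Z=11), F^- (Z=9), O^2- (Z=8). Highest Z is smallest.
That gives Si^4+ < Al^3+ < Mg^2+ < Na^+ < F^- < O^2-. From the largest end, number 3 is Na^+.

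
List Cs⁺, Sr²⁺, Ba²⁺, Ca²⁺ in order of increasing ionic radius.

Ca²⁺ < Sr²⁺ < Ba²⁺ < Cs⁺

Ca²⁺ (Z=20, 18 e⁻), Sr²⁺ (Z=38, 36 e⁻), Ba²⁺ (Z=56, 54 e⁻), Cs⁺ (Z=55, 54 e⁻). Ca²⁺ < Sr²⁺ (same group, 1 shell fewer); Sr²⁺ < Ba²⁺ (same group, period 5 vs 6); Ba²⁺ < Cs⁺ (isoelectronic, higher Z=56 is smaller).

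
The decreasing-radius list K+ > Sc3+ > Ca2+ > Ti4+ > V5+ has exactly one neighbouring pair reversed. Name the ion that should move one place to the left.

Ca2+

Check each adjacent pair. Sc3+ and Ca2+ are reversed: they are isoelectronic (18 e⁻) and Sc has more protons than Ca (21 vs 20), making Sc3+ smaller. No other neighbouring pair contradicts the periodic trends, so Ca2+ is the ion listed too late.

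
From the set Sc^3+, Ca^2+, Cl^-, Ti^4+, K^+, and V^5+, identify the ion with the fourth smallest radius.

Ca^2+

These species are isoelectronic with 18 electrons. The only difference is the number of protons: V^5+ (Z=23), Ti^4+ (Z=22), Sc^3+ (Z=21), Ca^2+ (Z=20), K^+ (Z=19), Cl^- (Z=17). The strongest nuclear pull (V^5+) gives the smallest ion.
Ordering: V^5+ < Ti^4+ < Sc^3+ < Ca^2+ < K^+ < Cl^-. The fourth smallest is Ca^2+.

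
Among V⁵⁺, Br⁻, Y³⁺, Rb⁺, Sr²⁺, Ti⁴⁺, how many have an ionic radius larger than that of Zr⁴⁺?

Work out protons and electrons: V⁵⁺: 18 e⁻, Z=23, Ti⁴⁺: 18 e⁻, Z=22, Zr⁴⁺: 36 e⁻, Z=40, Y³⁺: 36 e⁻, Z=39, Sr²⁺: 36 e⁻, Z=38, Rb⁺: 36 e⁻, Z=37, Br⁻: 36 e⁻, Z=35. V⁵⁺ < Ti⁴⁺ (both 18 e⁻, Z=23>22); Ti⁴⁺ < Zr⁴⁺ (same group, period 4 vs 5); Zr⁴⁺ < Y³⁺ (isoelectronic, higher Z=40 is smaller); Y³⁺ < Sr²⁺ (both 36 e⁻, Z=39>38); Sr²⁺ < Rb⁺ (both 36 e⁻, Z=38>37); Rb⁺ < Br⁻ (both 36 e⁻, Z=37>35).
Relative to Zr⁴⁺, the ions that are larger are Y³⁺, Sr²⁺, Rb⁺, Br⁻. So 4 are larger.

4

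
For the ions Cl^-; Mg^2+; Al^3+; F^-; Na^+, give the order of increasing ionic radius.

Al^3+ < Mg^2+ < Na^+ < F^- < Cl^-

First list Z and electron count for each: Al^3+ has 10 e⁻ (Z=13), Mg^2+ has 10 e⁻ (Z=12), Na^+ has 10 e⁻ (Z=11), F^- has 10 e⁻ (Z=9), Cl^- has 18 e⁻ (Z=17). Al^3+ < Mg^2+ (isoelectronic, higher Z=13 is smaller); Mg^2+ < Na^+ (isoelectronic, higher Z=12 is smaller); Na^+ < F^- (isoelectronic, higher Z=11 is smaller); F^- < Cl^- (same group, 1 shell fewer).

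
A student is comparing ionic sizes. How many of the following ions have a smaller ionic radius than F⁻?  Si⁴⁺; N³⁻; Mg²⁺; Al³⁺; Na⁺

Each ion has 10 electrons. The ranking follows nuclear charge in reverse — greater Z gives a smaller radius. Si⁴⁺ (Z=14), Al³⁺ (Z=13), Mg²⁺ (Z=12), Na⁺ (Z=11), F⁻ (Z=9), N³⁻ (Z=7).
Relative to F⁻, the ions that are smaller are Si⁴⁺, Al³⁺, Mg²⁺, Na⁺. Count: 4.

4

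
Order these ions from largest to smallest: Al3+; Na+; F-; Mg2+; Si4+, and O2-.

Each ion has 10 electrons. The ranking follows nuclear charge in reverse — greater Z gives a smaller radius. Si4+ (Z=14), Al3+ (Z=13), Mg2+ (Z=12), Na+ (Z=11), F- (Z=9), O2- (Z=8).

O2- > F- > Na+ > Mg2+ > Al3+ > Si4+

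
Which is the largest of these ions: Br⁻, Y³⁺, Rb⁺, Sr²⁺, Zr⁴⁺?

Br⁻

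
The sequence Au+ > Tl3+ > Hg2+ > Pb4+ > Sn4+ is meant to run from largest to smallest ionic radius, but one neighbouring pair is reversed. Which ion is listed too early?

Tl3+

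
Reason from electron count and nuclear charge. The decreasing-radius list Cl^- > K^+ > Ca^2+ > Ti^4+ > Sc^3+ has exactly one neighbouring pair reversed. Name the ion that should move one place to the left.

Check each adjacent pair. Ti^4+ and Sc^3+ are reversed: Ti^4+ and Sc^3+ share 18 electrons; the higher nuclear charge on Ti (Z=22) contracts it more, so Ti^4+ < Sc^3+. No other neighbouring pair contradicts the periodic trends, so Sc^3+ is the ion listed too late.

Sc^3+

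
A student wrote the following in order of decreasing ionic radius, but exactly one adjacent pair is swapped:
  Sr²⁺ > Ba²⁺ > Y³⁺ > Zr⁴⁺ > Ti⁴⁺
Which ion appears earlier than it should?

Sr²⁺

Check each adjacent pair. Sr²⁺ and Ba²⁺ are reversed: Sr²⁺ and Ba²⁺ are in one column with the same charge; the lighter period-5 ion has one fewer shell and is smaller. No other neighbouring pair contradicts the periodic trends, so Sr²⁺ is the ion listed too early.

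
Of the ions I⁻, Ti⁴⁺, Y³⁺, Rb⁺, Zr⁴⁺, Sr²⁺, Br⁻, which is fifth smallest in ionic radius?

Rb⁺

Ti⁴⁺ has 18 e⁻ (Z=22), Zr⁴⁺ has 36 e⁻ (Z=40), Y³⁺ has 36 e⁻ (Z=39), Sr²⁺ has 36 e⁻ (Z=38), Rb⁺ has 36 e⁻ (Z=37), Br⁻ has 36 e⁻ (Z=35), I⁻ has 54 e⁻ (Z=53). Ti⁴⁺ < Zr⁴⁺ (same group, 1 shell fewer); Zr⁴⁺ < Y³⁺ (isoelectronic, higher Z=40 is smaller); Y³⁺ < Sr²⁺ (isoelectronic, higher Z=39 is smaller); Sr²⁺ < Rb⁺ (isoelectronic, higher Z=38 is smaller); Rb⁺ < Br⁻ (isoelectronic, higher Z=37 is smaller); Br⁻ < I⁻ (same group, 1 shell fewer).
Full ascending order: Ti⁴⁺ < Zr⁴⁺ < Y³⁺ < Sr²⁺ < Rb⁺ < Br⁻ < I⁻. Counting from the smallest, position 5 is Rb⁺.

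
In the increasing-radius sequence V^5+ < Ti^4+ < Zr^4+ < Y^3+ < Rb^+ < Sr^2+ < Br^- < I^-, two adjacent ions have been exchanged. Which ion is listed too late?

Sr^2+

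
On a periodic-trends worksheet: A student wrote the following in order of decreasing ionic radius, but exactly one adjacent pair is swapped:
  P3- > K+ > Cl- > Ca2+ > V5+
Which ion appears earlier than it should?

Compare adjacent ions: K+ and Cl- share 18 electrons; the higher nuclear charge on K (Z=19) contracts it more, so K+ < Cl- — yet in this decreasing list K+ sits before Cl-. Nothing else is reversed, so K+ should move one place to the right.

K+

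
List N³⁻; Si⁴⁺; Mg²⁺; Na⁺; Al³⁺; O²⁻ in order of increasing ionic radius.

Si⁴⁺ < Al³⁺ < Mg²⁺ < Na⁺ < O²⁻ < N³⁻

All of these have 10 electrons (isoelectronic). With the same electron cloud, the ion with the most protons pulls it in tightest. Nuclear charges: Si⁴⁺ (Z=14), Al³⁺ (Z=13), Mg²⁺ (Z=12), Na⁺ (Z=11), O²⁻ (Z=8), N³⁻ (Z=7). Highest Z is smallest.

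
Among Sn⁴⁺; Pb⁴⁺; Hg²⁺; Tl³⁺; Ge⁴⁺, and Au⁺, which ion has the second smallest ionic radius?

Sn⁴⁺

Tabulating Z and e⁻: Ge⁴⁺: 28 e⁻, Z=32, Sn⁴⁺: 46 e⁻, Z=50, Pb⁴⁺: 78 e⁻, Z=82, Tl³⁺: 78 e⁻, Z=81, Hg²⁺: 78 e⁻, Z=80, Au⁺: 78 e⁻, Z=79. Ge⁴⁺ < Sn⁴⁺ (same group, period 4 vs 5); Sn⁴⁺ < Pb⁴⁺ (same group, 1 shell fewer); Pb⁴⁺ < Tl³⁺ (isoelectronic, higher Z=82 is smaller); Tl³⁺ < Hg²⁺ (both 78 e⁻, Z=81>80); Hg²⁺ < Au⁺ (isoelectronic, higher Z=80 is smaller).
That gives Ge⁴⁺ < Sn⁴⁺ < Pb⁴⁺ < Tl³⁺ < Hg²⁺ < Au⁺. From the smallest end, number 2 is Sn⁴⁺.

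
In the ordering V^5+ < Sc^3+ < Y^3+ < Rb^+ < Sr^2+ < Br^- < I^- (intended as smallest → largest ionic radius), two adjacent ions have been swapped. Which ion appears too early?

Compare adjacent ions: both have 36 electrons but Z(Sr)=38 > Z(Rb)=37, so Sr^2+ should be the smaller of the two — yet in this increasing list Rb^+ sits before Sr^2+. Nothing else is reversed, so Rb^+ should move one place to the right.

Rb^+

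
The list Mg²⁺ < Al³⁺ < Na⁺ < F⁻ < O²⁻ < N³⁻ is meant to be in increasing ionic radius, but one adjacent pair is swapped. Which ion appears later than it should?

The pair Mg²⁺, Al³⁺ is the wrong way round — both have 10 electrons but Z(Al)=13 > Z(Mg)=12, so Al³⁺ should be the smaller of the two. All other adjacent pairs agree with periodic trends, so Al³⁺ is the misplaced ion.

Al³⁺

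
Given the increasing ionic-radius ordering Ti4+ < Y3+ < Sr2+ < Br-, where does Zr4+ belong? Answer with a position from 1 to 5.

First list Z and electron count for each: Ti4+ has 18 e⁻ (Z=22), Zr4+ has 36 e⁻ (Z=40), Y3+ has 36 e⁻ (Z=39), Sr2+ has 36 e⁻ (Z=38), Br- has 36 e⁻ (Z=35). Ti4+ < Zr4+ (same group, period 4 vs 5); Zr4+ < Y3+ (both 36 e⁻, Z=40>39); Y3+ < Sr2+ (isoelectronic, higher Z=39 is smaller); Sr2+ < Br- (both 36 e⁻, Z=38>35).
Merged order: Ti4+ < Zr4+ < Y3+ < Sr2+ < Br- — Zr4+ is number 2.

2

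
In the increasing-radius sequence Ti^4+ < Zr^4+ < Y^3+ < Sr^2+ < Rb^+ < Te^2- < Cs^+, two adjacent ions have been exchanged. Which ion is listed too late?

Compare adjacent ions: both have 54 electrons but Z(Cs)=55 > Z(Te)=52, so Cs^+ should be the smaller of the two — yet in this increasing list Te^2- sits before Cs^+. Nothing else is reversed, so Cs^+ should move one place to the left.

Cs^+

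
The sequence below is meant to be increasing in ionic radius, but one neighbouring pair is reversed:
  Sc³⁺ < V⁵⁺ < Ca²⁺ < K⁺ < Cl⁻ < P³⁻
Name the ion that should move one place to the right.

Sc³⁺

Scanning neighbour by neighbour, only Sc³⁺/V⁵⁺ violates a trend: V⁵⁺ and Sc³⁺ share 18 electrons; the higher nuclear charge on V (Z=23) contracts it more, so V⁵⁺ < Sc³⁺. That makes Sc³⁺ the one sitting a position early relative to where it belongs.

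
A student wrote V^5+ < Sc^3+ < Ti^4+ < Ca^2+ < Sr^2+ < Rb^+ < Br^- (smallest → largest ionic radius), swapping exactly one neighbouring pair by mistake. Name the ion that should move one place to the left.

Ti^4+

Scanning neighbour by neighbour, only Sc^3+/Ti^4+ violates a trend: both have 18 electrons but Z(Ti)=22 > Z(Sc)=21, so Ti^4+ should be the smaller of the two. That makes Ti^4+ the one sitting a position late relative to where it belongs.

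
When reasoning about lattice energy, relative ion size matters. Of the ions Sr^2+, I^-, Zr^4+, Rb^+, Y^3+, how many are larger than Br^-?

Work out protons and electrons: Zr^4+: 36 e⁻, Z=40, Y^3+: 36 e⁻, Z=39, Sr^2+: 36 e⁻, Z=38, Rb^+: 36 e⁻, Z=37, Br^-: 36 e⁻, Z=35, I^-: 54 e⁻, Z=53. Zr^4+ < Y^3+ (isoelectronic, higher Z=40 is smaller); Y^3+ < Sr^2+ (isoelectronic, higher Z=39 is smaller); Sr^2+ < Rb^+ (isoelectronic, higher Z=38 is smaller); Rb^+ < Br^- (both 36 e⁻, Z=37>35); Br^- < I^- (same group, 1 shell fewer).
Relative to Br^-, the ions that are larger are I^-. Count: 1.

1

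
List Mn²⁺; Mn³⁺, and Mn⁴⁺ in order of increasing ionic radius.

Mn⁴⁺ < Mn³⁺ < Mn²⁺

These are all Mn ions. Removing more electrons (higher positive charge) pulls the remaining electrons in closer, so Mn⁴⁺ is smallest and Mn²⁺ is largest.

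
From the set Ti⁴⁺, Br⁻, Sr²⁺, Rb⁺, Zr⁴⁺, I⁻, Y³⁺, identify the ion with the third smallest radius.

Y³⁺

Electron counts and nuclear charges: Ti⁴⁺ has 18 e⁻ (Z=22), Zr⁴⁺ has 36 e⁻ (Z=40), Y³⁺ has 36 e⁻ (Z=39), Sr²⁺ has 36 e⁻ (Z=38), Rb⁺ has 36 e⁻ (Z=37), Br⁻ has 36 e⁻ (Z=35), I⁻ has 54 e⁻ (Z=53). Ti⁴⁺ < Zr⁴⁺ (same group, 1 shell fewer); Zr⁴⁺ < Y³⁺ (isoelectronic, higher Z=40 is smaller); Y³⁺ < Sr²⁺ (isoelectronic, higher Z=39 is smaller); Sr²⁺ < Rb⁺ (both 36 e⁻, Z=38>37); Rb⁺ < Br⁻ (both 36 e⁻, Z=37>35); Br⁻ < I⁻ (same group, period 4 vs 5).
That gives Ti⁴⁺ < Zr⁴⁺ < Y³⁺ < Sr²⁺ < Rb⁺ < Br⁻ < I⁻. From the smallest end, number 3 is Y³⁺.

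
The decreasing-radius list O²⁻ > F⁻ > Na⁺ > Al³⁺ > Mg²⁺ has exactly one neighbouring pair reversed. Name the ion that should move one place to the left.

Mg²⁺

The pair Al³⁺, Mg²⁺ is the wrong way round — Al³⁺ and Mg²⁺ share 10 electrons; the higher nuclear charge on Al (Z=13) contracts it more, so Al³⁺ < Mg²⁺. All other adjacent pairs agree with periodic trends, so Mg²⁺ is the misplaced ion.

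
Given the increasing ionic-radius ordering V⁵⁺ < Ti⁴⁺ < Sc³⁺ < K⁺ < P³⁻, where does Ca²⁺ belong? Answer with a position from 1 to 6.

Each ion has 18 electrons. The ranking follows nuclear charge in reverse — greater Z gives a smaller radius. V⁵⁺ (Z=23), Ti⁴⁺ (Z=22), Sc³⁺ (Z=21), Ca²⁺ (Z=20), K⁺ (Z=19), P³⁻ (Z=15).
Putting Ca²⁺ in gives V⁵⁺ < Ti⁴⁺ < Sc³⁺ < Ca²⁺ < K⁺ < P³⁻; it lands at slot 4.

4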